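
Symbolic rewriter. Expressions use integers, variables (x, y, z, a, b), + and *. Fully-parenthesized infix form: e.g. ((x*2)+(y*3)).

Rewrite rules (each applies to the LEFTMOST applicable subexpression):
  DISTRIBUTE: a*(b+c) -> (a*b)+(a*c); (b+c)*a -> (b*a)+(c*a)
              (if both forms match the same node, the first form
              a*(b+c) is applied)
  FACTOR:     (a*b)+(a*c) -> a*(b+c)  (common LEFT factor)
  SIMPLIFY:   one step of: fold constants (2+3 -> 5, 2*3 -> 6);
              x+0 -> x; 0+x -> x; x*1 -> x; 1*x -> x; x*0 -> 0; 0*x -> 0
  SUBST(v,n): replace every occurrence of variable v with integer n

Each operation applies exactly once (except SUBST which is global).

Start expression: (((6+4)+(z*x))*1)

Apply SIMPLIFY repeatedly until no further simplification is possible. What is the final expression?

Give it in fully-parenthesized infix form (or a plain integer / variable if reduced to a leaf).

Start: (((6+4)+(z*x))*1)
Step 1: at root: (((6+4)+(z*x))*1) -> ((6+4)+(z*x)); overall: (((6+4)+(z*x))*1) -> ((6+4)+(z*x))
Step 2: at L: (6+4) -> 10; overall: ((6+4)+(z*x)) -> (10+(z*x))
Fixed point: (10+(z*x))

Answer: (10+(z*x))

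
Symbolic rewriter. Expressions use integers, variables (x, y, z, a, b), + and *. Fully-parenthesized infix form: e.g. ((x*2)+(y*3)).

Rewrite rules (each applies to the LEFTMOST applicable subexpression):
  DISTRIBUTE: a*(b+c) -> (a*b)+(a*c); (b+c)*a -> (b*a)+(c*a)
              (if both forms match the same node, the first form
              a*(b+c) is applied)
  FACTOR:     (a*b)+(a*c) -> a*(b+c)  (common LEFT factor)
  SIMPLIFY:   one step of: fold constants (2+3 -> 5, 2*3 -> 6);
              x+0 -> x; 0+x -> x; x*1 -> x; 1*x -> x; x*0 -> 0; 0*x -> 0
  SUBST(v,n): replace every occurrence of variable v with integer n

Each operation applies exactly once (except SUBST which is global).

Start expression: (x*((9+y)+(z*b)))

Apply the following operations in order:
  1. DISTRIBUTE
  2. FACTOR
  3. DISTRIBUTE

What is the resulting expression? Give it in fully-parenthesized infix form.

Start: (x*((9+y)+(z*b)))
Apply DISTRIBUTE at root (target: (x*((9+y)+(z*b)))): (x*((9+y)+(z*b))) -> ((x*(9+y))+(x*(z*b)))
Apply FACTOR at root (target: ((x*(9+y))+(x*(z*b)))): ((x*(9+y))+(x*(z*b))) -> (x*((9+y)+(z*b)))
Apply DISTRIBUTE at root (target: (x*((9+y)+(z*b)))): (x*((9+y)+(z*b))) -> ((x*(9+y))+(x*(z*b)))

Answer: ((x*(9+y))+(x*(z*b)))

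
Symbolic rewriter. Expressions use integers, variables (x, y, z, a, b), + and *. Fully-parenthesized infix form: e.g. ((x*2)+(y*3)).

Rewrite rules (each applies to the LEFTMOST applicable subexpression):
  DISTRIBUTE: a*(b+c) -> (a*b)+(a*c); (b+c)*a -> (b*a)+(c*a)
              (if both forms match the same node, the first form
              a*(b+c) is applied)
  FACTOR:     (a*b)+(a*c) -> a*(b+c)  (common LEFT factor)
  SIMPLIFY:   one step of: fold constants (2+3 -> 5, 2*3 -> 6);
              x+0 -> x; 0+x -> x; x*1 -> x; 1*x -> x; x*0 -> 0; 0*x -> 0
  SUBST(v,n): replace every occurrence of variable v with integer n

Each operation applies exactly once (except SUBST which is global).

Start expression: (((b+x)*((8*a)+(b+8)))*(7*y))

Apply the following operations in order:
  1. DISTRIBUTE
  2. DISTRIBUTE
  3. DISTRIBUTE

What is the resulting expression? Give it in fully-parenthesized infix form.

Start: (((b+x)*((8*a)+(b+8)))*(7*y))
Apply DISTRIBUTE at L (target: ((b+x)*((8*a)+(b+8)))): (((b+x)*((8*a)+(b+8)))*(7*y)) -> ((((b+x)*(8*a))+((b+x)*(b+8)))*(7*y))
Apply DISTRIBUTE at root (target: ((((b+x)*(8*a))+((b+x)*(b+8)))*(7*y))): ((((b+x)*(8*a))+((b+x)*(b+8)))*(7*y)) -> ((((b+x)*(8*a))*(7*y))+(((b+x)*(b+8))*(7*y)))
Apply DISTRIBUTE at LL (target: ((b+x)*(8*a))): ((((b+x)*(8*a))*(7*y))+(((b+x)*(b+8))*(7*y))) -> ((((b*(8*a))+(x*(8*a)))*(7*y))+(((b+x)*(b+8))*(7*y)))

Answer: ((((b*(8*a))+(x*(8*a)))*(7*y))+(((b+x)*(b+8))*(7*y)))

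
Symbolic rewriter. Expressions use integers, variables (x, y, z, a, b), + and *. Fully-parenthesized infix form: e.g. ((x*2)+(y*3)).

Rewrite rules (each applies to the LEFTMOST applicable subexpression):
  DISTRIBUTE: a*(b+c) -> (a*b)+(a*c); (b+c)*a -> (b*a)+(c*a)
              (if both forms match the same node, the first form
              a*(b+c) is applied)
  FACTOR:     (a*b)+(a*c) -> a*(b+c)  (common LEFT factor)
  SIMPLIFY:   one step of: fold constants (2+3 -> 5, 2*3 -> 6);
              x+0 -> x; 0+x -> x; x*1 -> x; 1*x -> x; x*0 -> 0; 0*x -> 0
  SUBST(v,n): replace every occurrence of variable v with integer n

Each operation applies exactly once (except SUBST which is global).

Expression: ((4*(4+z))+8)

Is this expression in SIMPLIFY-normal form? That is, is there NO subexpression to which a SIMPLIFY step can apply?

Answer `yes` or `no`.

Answer: yes

Derivation:
Expression: ((4*(4+z))+8)
Scanning for simplifiable subexpressions (pre-order)...
  at root: ((4*(4+z))+8) (not simplifiable)
  at L: (4*(4+z)) (not simplifiable)
  at LR: (4+z) (not simplifiable)
Result: no simplifiable subexpression found -> normal form.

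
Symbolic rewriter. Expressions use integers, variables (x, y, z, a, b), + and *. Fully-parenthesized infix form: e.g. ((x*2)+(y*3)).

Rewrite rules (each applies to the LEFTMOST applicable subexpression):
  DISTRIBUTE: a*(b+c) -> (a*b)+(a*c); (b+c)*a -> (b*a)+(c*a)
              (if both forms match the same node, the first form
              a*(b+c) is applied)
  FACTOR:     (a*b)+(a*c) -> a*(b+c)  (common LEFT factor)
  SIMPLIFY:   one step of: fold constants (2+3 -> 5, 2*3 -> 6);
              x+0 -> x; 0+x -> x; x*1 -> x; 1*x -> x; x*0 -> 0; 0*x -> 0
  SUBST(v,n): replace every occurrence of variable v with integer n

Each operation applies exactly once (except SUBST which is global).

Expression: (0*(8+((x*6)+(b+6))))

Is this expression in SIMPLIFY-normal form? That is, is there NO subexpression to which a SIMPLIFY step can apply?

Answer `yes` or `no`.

Answer: no

Derivation:
Expression: (0*(8+((x*6)+(b+6))))
Scanning for simplifiable subexpressions (pre-order)...
  at root: (0*(8+((x*6)+(b+6)))) (SIMPLIFIABLE)
  at R: (8+((x*6)+(b+6))) (not simplifiable)
  at RR: ((x*6)+(b+6)) (not simplifiable)
  at RRL: (x*6) (not simplifiable)
  at RRR: (b+6) (not simplifiable)
Found simplifiable subexpr at path root: (0*(8+((x*6)+(b+6))))
One SIMPLIFY step would give: 0
-> NOT in normal form.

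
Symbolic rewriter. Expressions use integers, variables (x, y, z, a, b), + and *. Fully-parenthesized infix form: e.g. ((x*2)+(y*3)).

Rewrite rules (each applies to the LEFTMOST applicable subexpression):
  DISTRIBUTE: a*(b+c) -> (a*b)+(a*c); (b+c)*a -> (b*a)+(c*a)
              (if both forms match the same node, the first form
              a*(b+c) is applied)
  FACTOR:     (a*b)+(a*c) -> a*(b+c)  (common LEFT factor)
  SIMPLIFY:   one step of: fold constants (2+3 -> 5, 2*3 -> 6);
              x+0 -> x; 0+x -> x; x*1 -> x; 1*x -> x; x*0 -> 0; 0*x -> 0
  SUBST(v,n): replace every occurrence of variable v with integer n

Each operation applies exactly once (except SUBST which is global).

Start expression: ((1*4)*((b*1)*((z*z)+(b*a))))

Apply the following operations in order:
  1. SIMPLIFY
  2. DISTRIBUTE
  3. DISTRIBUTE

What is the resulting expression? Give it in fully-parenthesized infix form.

Answer: ((4*((b*1)*(z*z)))+(4*((b*1)*(b*a))))

Derivation:
Start: ((1*4)*((b*1)*((z*z)+(b*a))))
Apply SIMPLIFY at L (target: (1*4)): ((1*4)*((b*1)*((z*z)+(b*a)))) -> (4*((b*1)*((z*z)+(b*a))))
Apply DISTRIBUTE at R (target: ((b*1)*((z*z)+(b*a)))): (4*((b*1)*((z*z)+(b*a)))) -> (4*(((b*1)*(z*z))+((b*1)*(b*a))))
Apply DISTRIBUTE at root (target: (4*(((b*1)*(z*z))+((b*1)*(b*a))))): (4*(((b*1)*(z*z))+((b*1)*(b*a)))) -> ((4*((b*1)*(z*z)))+(4*((b*1)*(b*a))))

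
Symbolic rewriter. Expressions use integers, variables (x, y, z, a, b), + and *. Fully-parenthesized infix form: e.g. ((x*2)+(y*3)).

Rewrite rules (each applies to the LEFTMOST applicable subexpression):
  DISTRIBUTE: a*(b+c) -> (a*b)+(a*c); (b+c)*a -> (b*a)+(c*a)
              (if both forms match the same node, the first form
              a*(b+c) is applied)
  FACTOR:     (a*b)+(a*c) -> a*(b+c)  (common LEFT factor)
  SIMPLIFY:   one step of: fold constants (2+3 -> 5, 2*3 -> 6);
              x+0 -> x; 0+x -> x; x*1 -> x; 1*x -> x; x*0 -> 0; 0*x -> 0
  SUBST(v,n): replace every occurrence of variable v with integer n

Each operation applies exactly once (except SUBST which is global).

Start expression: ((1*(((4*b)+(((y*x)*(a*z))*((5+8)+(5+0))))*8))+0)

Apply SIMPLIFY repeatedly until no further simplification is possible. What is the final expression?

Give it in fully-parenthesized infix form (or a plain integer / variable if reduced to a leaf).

Start: ((1*(((4*b)+(((y*x)*(a*z))*((5+8)+(5+0))))*8))+0)
Step 1: at root: ((1*(((4*b)+(((y*x)*(a*z))*((5+8)+(5+0))))*8))+0) -> (1*(((4*b)+(((y*x)*(a*z))*((5+8)+(5+0))))*8)); overall: ((1*(((4*b)+(((y*x)*(a*z))*((5+8)+(5+0))))*8))+0) -> (1*(((4*b)+(((y*x)*(a*z))*((5+8)+(5+0))))*8))
Step 2: at root: (1*(((4*b)+(((y*x)*(a*z))*((5+8)+(5+0))))*8)) -> (((4*b)+(((y*x)*(a*z))*((5+8)+(5+0))))*8); overall: (1*(((4*b)+(((y*x)*(a*z))*((5+8)+(5+0))))*8)) -> (((4*b)+(((y*x)*(a*z))*((5+8)+(5+0))))*8)
Step 3: at LRRL: (5+8) -> 13; overall: (((4*b)+(((y*x)*(a*z))*((5+8)+(5+0))))*8) -> (((4*b)+(((y*x)*(a*z))*(13+(5+0))))*8)
Step 4: at LRRR: (5+0) -> 5; overall: (((4*b)+(((y*x)*(a*z))*(13+(5+0))))*8) -> (((4*b)+(((y*x)*(a*z))*(13+5)))*8)
Step 5: at LRR: (13+5) -> 18; overall: (((4*b)+(((y*x)*(a*z))*(13+5)))*8) -> (((4*b)+(((y*x)*(a*z))*18))*8)
Fixed point: (((4*b)+(((y*x)*(a*z))*18))*8)

Answer: (((4*b)+(((y*x)*(a*z))*18))*8)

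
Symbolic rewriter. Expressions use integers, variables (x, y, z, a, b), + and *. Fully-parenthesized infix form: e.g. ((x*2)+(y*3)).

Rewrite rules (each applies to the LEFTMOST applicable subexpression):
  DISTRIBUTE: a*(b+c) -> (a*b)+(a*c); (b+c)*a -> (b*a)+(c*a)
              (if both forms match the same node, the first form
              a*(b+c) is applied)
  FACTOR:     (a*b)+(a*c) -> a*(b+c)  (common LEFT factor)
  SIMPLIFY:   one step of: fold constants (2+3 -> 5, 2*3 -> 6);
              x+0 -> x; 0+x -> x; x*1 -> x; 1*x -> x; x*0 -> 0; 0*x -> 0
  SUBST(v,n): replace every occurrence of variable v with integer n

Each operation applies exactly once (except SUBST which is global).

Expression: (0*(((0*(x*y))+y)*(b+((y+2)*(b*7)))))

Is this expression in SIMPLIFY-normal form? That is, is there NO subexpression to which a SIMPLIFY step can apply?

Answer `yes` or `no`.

Answer: no

Derivation:
Expression: (0*(((0*(x*y))+y)*(b+((y+2)*(b*7)))))
Scanning for simplifiable subexpressions (pre-order)...
  at root: (0*(((0*(x*y))+y)*(b+((y+2)*(b*7))))) (SIMPLIFIABLE)
  at R: (((0*(x*y))+y)*(b+((y+2)*(b*7)))) (not simplifiable)
  at RL: ((0*(x*y))+y) (not simplifiable)
  at RLL: (0*(x*y)) (SIMPLIFIABLE)
  at RLLR: (x*y) (not simplifiable)
  at RR: (b+((y+2)*(b*7))) (not simplifiable)
  at RRR: ((y+2)*(b*7)) (not simplifiable)
  at RRRL: (y+2) (not simplifiable)
  at RRRR: (b*7) (not simplifiable)
Found simplifiable subexpr at path root: (0*(((0*(x*y))+y)*(b+((y+2)*(b*7)))))
One SIMPLIFY step would give: 0
-> NOT in normal form.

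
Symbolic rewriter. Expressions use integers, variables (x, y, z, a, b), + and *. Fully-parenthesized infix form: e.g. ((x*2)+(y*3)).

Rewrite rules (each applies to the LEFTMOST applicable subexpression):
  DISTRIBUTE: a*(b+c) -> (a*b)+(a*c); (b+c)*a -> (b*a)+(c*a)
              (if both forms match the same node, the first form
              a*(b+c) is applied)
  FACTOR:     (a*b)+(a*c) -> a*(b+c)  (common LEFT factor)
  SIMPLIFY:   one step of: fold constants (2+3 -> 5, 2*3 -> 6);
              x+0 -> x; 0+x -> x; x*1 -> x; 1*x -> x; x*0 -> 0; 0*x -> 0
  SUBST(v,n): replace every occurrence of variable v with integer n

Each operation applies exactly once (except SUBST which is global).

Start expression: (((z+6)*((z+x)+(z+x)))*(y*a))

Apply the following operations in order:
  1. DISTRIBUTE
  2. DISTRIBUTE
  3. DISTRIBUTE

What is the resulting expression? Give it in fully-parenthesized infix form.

Start: (((z+6)*((z+x)+(z+x)))*(y*a))
Apply DISTRIBUTE at L (target: ((z+6)*((z+x)+(z+x)))): (((z+6)*((z+x)+(z+x)))*(y*a)) -> ((((z+6)*(z+x))+((z+6)*(z+x)))*(y*a))
Apply DISTRIBUTE at root (target: ((((z+6)*(z+x))+((z+6)*(z+x)))*(y*a))): ((((z+6)*(z+x))+((z+6)*(z+x)))*(y*a)) -> ((((z+6)*(z+x))*(y*a))+(((z+6)*(z+x))*(y*a)))
Apply DISTRIBUTE at LL (target: ((z+6)*(z+x))): ((((z+6)*(z+x))*(y*a))+(((z+6)*(z+x))*(y*a))) -> (((((z+6)*z)+((z+6)*x))*(y*a))+(((z+6)*(z+x))*(y*a)))

Answer: (((((z+6)*z)+((z+6)*x))*(y*a))+(((z+6)*(z+x))*(y*a)))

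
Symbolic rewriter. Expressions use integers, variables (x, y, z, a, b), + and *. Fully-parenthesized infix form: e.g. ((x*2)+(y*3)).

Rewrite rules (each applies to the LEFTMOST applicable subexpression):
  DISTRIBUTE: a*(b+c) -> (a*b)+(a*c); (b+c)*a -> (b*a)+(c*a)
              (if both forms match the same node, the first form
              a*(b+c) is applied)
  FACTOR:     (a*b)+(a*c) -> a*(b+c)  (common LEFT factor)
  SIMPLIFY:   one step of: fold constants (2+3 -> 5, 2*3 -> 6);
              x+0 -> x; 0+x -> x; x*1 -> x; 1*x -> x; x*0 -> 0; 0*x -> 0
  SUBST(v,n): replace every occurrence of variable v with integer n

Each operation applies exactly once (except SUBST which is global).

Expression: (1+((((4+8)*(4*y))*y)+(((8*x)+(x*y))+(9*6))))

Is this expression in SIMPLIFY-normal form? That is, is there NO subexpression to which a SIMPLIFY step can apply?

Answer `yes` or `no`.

Expression: (1+((((4+8)*(4*y))*y)+(((8*x)+(x*y))+(9*6))))
Scanning for simplifiable subexpressions (pre-order)...
  at root: (1+((((4+8)*(4*y))*y)+(((8*x)+(x*y))+(9*6)))) (not simplifiable)
  at R: ((((4+8)*(4*y))*y)+(((8*x)+(x*y))+(9*6))) (not simplifiable)
  at RL: (((4+8)*(4*y))*y) (not simplifiable)
  at RLL: ((4+8)*(4*y)) (not simplifiable)
  at RLLL: (4+8) (SIMPLIFIABLE)
  at RLLR: (4*y) (not simplifiable)
  at RR: (((8*x)+(x*y))+(9*6)) (not simplifiable)
  at RRL: ((8*x)+(x*y)) (not simplifiable)
  at RRLL: (8*x) (not simplifiable)
  at RRLR: (x*y) (not simplifiable)
  at RRR: (9*6) (SIMPLIFIABLE)
Found simplifiable subexpr at path RLLL: (4+8)
One SIMPLIFY step would give: (1+(((12*(4*y))*y)+(((8*x)+(x*y))+(9*6))))
-> NOT in normal form.

Answer: no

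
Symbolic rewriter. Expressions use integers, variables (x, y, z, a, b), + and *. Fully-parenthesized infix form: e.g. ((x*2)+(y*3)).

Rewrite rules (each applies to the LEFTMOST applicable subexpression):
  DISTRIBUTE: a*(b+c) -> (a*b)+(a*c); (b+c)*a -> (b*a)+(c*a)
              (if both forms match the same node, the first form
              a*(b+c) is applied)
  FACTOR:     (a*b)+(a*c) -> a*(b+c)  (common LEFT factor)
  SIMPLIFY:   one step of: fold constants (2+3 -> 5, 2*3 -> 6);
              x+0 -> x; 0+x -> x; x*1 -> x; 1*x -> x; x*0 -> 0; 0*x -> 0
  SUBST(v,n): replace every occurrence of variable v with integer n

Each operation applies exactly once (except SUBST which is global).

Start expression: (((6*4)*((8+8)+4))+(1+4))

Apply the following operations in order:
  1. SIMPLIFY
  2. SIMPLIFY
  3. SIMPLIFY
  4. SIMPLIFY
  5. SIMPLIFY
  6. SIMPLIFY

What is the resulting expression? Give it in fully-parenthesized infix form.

Start: (((6*4)*((8+8)+4))+(1+4))
Apply SIMPLIFY at LL (target: (6*4)): (((6*4)*((8+8)+4))+(1+4)) -> ((24*((8+8)+4))+(1+4))
Apply SIMPLIFY at LRL (target: (8+8)): ((24*((8+8)+4))+(1+4)) -> ((24*(16+4))+(1+4))
Apply SIMPLIFY at LR (target: (16+4)): ((24*(16+4))+(1+4)) -> ((24*20)+(1+4))
Apply SIMPLIFY at L (target: (24*20)): ((24*20)+(1+4)) -> (480+(1+4))
Apply SIMPLIFY at R (target: (1+4)): (480+(1+4)) -> (480+5)
Apply SIMPLIFY at root (target: (480+5)): (480+5) -> 485

Answer: 485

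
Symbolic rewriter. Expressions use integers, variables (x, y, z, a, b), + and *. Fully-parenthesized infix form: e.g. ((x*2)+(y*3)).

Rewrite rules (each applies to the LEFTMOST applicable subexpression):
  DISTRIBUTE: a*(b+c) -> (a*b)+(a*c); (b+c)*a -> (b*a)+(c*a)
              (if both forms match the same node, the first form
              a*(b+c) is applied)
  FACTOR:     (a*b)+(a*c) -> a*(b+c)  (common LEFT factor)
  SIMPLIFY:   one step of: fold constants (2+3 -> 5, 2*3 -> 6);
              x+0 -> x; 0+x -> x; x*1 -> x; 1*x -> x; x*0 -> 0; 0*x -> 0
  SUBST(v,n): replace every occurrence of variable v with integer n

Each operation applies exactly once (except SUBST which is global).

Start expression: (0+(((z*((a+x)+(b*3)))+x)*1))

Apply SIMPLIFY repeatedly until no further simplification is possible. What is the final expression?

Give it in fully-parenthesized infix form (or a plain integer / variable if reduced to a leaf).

Start: (0+(((z*((a+x)+(b*3)))+x)*1))
Step 1: at root: (0+(((z*((a+x)+(b*3)))+x)*1)) -> (((z*((a+x)+(b*3)))+x)*1); overall: (0+(((z*((a+x)+(b*3)))+x)*1)) -> (((z*((a+x)+(b*3)))+x)*1)
Step 2: at root: (((z*((a+x)+(b*3)))+x)*1) -> ((z*((a+x)+(b*3)))+x); overall: (((z*((a+x)+(b*3)))+x)*1) -> ((z*((a+x)+(b*3)))+x)
Fixed point: ((z*((a+x)+(b*3)))+x)

Answer: ((z*((a+x)+(b*3)))+x)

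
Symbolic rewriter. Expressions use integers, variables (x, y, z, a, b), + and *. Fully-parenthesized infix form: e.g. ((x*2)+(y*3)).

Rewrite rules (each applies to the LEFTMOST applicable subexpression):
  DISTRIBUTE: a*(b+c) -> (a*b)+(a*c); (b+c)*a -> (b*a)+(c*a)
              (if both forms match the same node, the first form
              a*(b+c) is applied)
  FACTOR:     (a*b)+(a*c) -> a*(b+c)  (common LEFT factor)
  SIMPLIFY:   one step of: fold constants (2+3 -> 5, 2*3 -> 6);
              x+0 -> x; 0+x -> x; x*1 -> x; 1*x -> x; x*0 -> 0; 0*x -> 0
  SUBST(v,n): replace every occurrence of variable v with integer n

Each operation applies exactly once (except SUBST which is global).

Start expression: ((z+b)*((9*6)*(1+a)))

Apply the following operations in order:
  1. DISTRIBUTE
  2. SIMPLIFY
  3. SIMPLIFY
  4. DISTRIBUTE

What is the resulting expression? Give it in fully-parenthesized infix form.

Answer: ((z*((54*1)+(54*a)))+(b*(54*(1+a))))

Derivation:
Start: ((z+b)*((9*6)*(1+a)))
Apply DISTRIBUTE at root (target: ((z+b)*((9*6)*(1+a)))): ((z+b)*((9*6)*(1+a))) -> ((z*((9*6)*(1+a)))+(b*((9*6)*(1+a))))
Apply SIMPLIFY at LRL (target: (9*6)): ((z*((9*6)*(1+a)))+(b*((9*6)*(1+a)))) -> ((z*(54*(1+a)))+(b*((9*6)*(1+a))))
Apply SIMPLIFY at RRL (target: (9*6)): ((z*(54*(1+a)))+(b*((9*6)*(1+a)))) -> ((z*(54*(1+a)))+(b*(54*(1+a))))
Apply DISTRIBUTE at LR (target: (54*(1+a))): ((z*(54*(1+a)))+(b*(54*(1+a)))) -> ((z*((54*1)+(54*a)))+(b*(54*(1+a))))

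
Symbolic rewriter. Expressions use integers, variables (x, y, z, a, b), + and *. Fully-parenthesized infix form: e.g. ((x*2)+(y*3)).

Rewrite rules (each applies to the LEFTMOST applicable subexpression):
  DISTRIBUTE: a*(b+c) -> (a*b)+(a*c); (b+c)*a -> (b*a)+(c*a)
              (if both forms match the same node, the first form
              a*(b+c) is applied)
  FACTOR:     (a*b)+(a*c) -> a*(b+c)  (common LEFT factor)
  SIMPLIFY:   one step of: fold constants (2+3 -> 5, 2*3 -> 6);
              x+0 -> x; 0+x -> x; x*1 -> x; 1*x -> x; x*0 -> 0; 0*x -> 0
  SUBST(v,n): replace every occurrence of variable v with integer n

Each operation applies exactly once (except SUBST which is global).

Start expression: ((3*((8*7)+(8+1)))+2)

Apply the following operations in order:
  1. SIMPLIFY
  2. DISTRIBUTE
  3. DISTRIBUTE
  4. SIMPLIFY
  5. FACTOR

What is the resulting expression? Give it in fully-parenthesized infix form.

Start: ((3*((8*7)+(8+1)))+2)
Apply SIMPLIFY at LRL (target: (8*7)): ((3*((8*7)+(8+1)))+2) -> ((3*(56+(8+1)))+2)
Apply DISTRIBUTE at L (target: (3*(56+(8+1)))): ((3*(56+(8+1)))+2) -> (((3*56)+(3*(8+1)))+2)
Apply DISTRIBUTE at LR (target: (3*(8+1))): (((3*56)+(3*(8+1)))+2) -> (((3*56)+((3*8)+(3*1)))+2)
Apply SIMPLIFY at LL (target: (3*56)): (((3*56)+((3*8)+(3*1)))+2) -> ((168+((3*8)+(3*1)))+2)
Apply FACTOR at LR (target: ((3*8)+(3*1))): ((168+((3*8)+(3*1)))+2) -> ((168+(3*(8+1)))+2)

Answer: ((168+(3*(8+1)))+2)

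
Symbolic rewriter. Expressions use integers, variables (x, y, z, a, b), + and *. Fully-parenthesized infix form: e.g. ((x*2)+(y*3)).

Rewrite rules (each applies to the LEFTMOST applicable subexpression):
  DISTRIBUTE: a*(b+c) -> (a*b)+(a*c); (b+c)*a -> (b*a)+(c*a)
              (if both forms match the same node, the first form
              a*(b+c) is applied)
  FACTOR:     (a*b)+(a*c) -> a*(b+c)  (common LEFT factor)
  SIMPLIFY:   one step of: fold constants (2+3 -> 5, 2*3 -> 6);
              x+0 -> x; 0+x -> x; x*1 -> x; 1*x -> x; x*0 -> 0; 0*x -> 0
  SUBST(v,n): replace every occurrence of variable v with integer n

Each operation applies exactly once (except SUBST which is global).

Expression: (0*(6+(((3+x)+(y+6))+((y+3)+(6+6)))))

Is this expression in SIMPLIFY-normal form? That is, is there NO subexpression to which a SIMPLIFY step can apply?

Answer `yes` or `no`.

Expression: (0*(6+(((3+x)+(y+6))+((y+3)+(6+6)))))
Scanning for simplifiable subexpressions (pre-order)...
  at root: (0*(6+(((3+x)+(y+6))+((y+3)+(6+6))))) (SIMPLIFIABLE)
  at R: (6+(((3+x)+(y+6))+((y+3)+(6+6)))) (not simplifiable)
  at RR: (((3+x)+(y+6))+((y+3)+(6+6))) (not simplifiable)
  at RRL: ((3+x)+(y+6)) (not simplifiable)
  at RRLL: (3+x) (not simplifiable)
  at RRLR: (y+6) (not simplifiable)
  at RRR: ((y+3)+(6+6)) (not simplifiable)
  at RRRL: (y+3) (not simplifiable)
  at RRRR: (6+6) (SIMPLIFIABLE)
Found simplifiable subexpr at path root: (0*(6+(((3+x)+(y+6))+((y+3)+(6+6)))))
One SIMPLIFY step would give: 0
-> NOT in normal form.

Answer: no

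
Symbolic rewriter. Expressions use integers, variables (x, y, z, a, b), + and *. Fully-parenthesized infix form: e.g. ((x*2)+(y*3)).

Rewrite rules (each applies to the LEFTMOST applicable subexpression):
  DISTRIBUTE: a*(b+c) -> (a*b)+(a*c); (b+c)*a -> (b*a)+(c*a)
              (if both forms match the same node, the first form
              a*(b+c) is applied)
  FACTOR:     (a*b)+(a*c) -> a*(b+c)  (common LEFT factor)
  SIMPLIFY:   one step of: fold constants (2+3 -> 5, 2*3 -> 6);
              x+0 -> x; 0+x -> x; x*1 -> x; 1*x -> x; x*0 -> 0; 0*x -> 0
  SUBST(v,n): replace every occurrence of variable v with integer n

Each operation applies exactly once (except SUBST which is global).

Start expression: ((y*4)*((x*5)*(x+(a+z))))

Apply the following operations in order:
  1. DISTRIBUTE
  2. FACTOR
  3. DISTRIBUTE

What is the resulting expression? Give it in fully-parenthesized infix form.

Answer: ((y*4)*(((x*5)*x)+((x*5)*(a+z))))

Derivation:
Start: ((y*4)*((x*5)*(x+(a+z))))
Apply DISTRIBUTE at R (target: ((x*5)*(x+(a+z)))): ((y*4)*((x*5)*(x+(a+z)))) -> ((y*4)*(((x*5)*x)+((x*5)*(a+z))))
Apply FACTOR at R (target: (((x*5)*x)+((x*5)*(a+z)))): ((y*4)*(((x*5)*x)+((x*5)*(a+z)))) -> ((y*4)*((x*5)*(x+(a+z))))
Apply DISTRIBUTE at R (target: ((x*5)*(x+(a+z)))): ((y*4)*((x*5)*(x+(a+z)))) -> ((y*4)*(((x*5)*x)+((x*5)*(a+z))))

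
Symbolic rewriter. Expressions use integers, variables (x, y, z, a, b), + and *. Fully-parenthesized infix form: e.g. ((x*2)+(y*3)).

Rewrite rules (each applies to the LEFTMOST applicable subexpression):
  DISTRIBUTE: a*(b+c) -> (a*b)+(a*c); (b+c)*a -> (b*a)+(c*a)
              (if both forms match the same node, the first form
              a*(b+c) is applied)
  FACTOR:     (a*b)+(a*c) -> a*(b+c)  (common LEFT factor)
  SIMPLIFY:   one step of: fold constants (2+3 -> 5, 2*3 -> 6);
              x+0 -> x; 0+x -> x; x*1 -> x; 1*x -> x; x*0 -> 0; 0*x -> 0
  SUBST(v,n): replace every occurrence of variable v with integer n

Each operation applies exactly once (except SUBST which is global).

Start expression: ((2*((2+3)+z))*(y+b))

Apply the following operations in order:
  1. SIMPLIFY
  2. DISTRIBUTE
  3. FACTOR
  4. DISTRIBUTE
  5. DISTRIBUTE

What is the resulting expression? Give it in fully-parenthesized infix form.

Start: ((2*((2+3)+z))*(y+b))
Apply SIMPLIFY at LRL (target: (2+3)): ((2*((2+3)+z))*(y+b)) -> ((2*(5+z))*(y+b))
Apply DISTRIBUTE at root (target: ((2*(5+z))*(y+b))): ((2*(5+z))*(y+b)) -> (((2*(5+z))*y)+((2*(5+z))*b))
Apply FACTOR at root (target: (((2*(5+z))*y)+((2*(5+z))*b))): (((2*(5+z))*y)+((2*(5+z))*b)) -> ((2*(5+z))*(y+b))
Apply DISTRIBUTE at root (target: ((2*(5+z))*(y+b))): ((2*(5+z))*(y+b)) -> (((2*(5+z))*y)+((2*(5+z))*b))
Apply DISTRIBUTE at LL (target: (2*(5+z))): (((2*(5+z))*y)+((2*(5+z))*b)) -> ((((2*5)+(2*z))*y)+((2*(5+z))*b))

Answer: ((((2*5)+(2*z))*y)+((2*(5+z))*b))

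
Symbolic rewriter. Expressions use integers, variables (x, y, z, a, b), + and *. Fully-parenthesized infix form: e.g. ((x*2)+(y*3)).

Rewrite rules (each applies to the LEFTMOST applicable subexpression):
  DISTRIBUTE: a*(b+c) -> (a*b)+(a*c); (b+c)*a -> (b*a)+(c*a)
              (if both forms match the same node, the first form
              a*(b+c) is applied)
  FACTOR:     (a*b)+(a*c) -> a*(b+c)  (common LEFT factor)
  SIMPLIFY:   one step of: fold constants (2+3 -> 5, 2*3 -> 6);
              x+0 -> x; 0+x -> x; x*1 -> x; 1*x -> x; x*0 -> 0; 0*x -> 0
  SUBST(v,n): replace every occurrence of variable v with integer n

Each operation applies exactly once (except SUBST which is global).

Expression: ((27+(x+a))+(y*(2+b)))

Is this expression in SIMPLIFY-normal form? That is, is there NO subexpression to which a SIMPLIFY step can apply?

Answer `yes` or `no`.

Answer: yes

Derivation:
Expression: ((27+(x+a))+(y*(2+b)))
Scanning for simplifiable subexpressions (pre-order)...
  at root: ((27+(x+a))+(y*(2+b))) (not simplifiable)
  at L: (27+(x+a)) (not simplifiable)
  at LR: (x+a) (not simplifiable)
  at R: (y*(2+b)) (not simplifiable)
  at RR: (2+b) (not simplifiable)
Result: no simplifiable subexpression found -> normal form.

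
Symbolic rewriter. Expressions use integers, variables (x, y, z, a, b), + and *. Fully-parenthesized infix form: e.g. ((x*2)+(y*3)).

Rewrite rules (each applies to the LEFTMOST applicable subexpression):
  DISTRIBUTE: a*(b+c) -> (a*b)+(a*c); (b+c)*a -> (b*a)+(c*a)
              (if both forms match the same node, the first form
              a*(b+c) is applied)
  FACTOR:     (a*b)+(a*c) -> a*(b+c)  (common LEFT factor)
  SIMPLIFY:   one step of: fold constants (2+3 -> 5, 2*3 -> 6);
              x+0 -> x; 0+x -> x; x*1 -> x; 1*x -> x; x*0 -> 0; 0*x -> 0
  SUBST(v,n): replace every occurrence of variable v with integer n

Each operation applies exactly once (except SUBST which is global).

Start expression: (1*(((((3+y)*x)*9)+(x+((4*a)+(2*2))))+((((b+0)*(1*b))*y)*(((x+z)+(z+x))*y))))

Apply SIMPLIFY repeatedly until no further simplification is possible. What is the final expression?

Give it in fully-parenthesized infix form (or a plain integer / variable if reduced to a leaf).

Start: (1*(((((3+y)*x)*9)+(x+((4*a)+(2*2))))+((((b+0)*(1*b))*y)*(((x+z)+(z+x))*y))))
Step 1: at root: (1*(((((3+y)*x)*9)+(x+((4*a)+(2*2))))+((((b+0)*(1*b))*y)*(((x+z)+(z+x))*y)))) -> (((((3+y)*x)*9)+(x+((4*a)+(2*2))))+((((b+0)*(1*b))*y)*(((x+z)+(z+x))*y))); overall: (1*(((((3+y)*x)*9)+(x+((4*a)+(2*2))))+((((b+0)*(1*b))*y)*(((x+z)+(z+x))*y)))) -> (((((3+y)*x)*9)+(x+((4*a)+(2*2))))+((((b+0)*(1*b))*y)*(((x+z)+(z+x))*y)))
Step 2: at LRRR: (2*2) -> 4; overall: (((((3+y)*x)*9)+(x+((4*a)+(2*2))))+((((b+0)*(1*b))*y)*(((x+z)+(z+x))*y))) -> (((((3+y)*x)*9)+(x+((4*a)+4)))+((((b+0)*(1*b))*y)*(((x+z)+(z+x))*y)))
Step 3: at RLLL: (b+0) -> b; overall: (((((3+y)*x)*9)+(x+((4*a)+4)))+((((b+0)*(1*b))*y)*(((x+z)+(z+x))*y))) -> (((((3+y)*x)*9)+(x+((4*a)+4)))+(((b*(1*b))*y)*(((x+z)+(z+x))*y)))
Step 4: at RLLR: (1*b) -> b; overall: (((((3+y)*x)*9)+(x+((4*a)+4)))+(((b*(1*b))*y)*(((x+z)+(z+x))*y))) -> (((((3+y)*x)*9)+(x+((4*a)+4)))+(((b*b)*y)*(((x+z)+(z+x))*y)))
Fixed point: (((((3+y)*x)*9)+(x+((4*a)+4)))+(((b*b)*y)*(((x+z)+(z+x))*y)))

Answer: (((((3+y)*x)*9)+(x+((4*a)+4)))+(((b*b)*y)*(((x+z)+(z+x))*y)))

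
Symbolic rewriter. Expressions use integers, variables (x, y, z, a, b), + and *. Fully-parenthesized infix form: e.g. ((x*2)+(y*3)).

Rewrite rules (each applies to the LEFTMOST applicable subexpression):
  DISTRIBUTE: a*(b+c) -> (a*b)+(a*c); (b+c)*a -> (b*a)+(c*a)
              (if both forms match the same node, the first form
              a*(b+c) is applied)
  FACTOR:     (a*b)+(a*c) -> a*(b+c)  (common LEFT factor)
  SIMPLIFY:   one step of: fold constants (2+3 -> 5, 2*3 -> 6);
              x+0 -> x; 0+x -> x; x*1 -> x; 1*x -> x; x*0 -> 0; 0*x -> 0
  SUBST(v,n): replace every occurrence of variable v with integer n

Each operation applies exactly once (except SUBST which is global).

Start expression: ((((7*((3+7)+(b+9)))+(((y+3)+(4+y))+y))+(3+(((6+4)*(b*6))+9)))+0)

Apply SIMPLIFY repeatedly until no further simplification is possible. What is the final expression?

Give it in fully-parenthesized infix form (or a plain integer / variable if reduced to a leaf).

Answer: (((7*(10+(b+9)))+(((y+3)+(4+y))+y))+(3+((10*(b*6))+9)))

Derivation:
Start: ((((7*((3+7)+(b+9)))+(((y+3)+(4+y))+y))+(3+(((6+4)*(b*6))+9)))+0)
Step 1: at root: ((((7*((3+7)+(b+9)))+(((y+3)+(4+y))+y))+(3+(((6+4)*(b*6))+9)))+0) -> (((7*((3+7)+(b+9)))+(((y+3)+(4+y))+y))+(3+(((6+4)*(b*6))+9))); overall: ((((7*((3+7)+(b+9)))+(((y+3)+(4+y))+y))+(3+(((6+4)*(b*6))+9)))+0) -> (((7*((3+7)+(b+9)))+(((y+3)+(4+y))+y))+(3+(((6+4)*(b*6))+9)))
Step 2: at LLRL: (3+7) -> 10; overall: (((7*((3+7)+(b+9)))+(((y+3)+(4+y))+y))+(3+(((6+4)*(b*6))+9))) -> (((7*(10+(b+9)))+(((y+3)+(4+y))+y))+(3+(((6+4)*(b*6))+9)))
Step 3: at RRLL: (6+4) -> 10; overall: (((7*(10+(b+9)))+(((y+3)+(4+y))+y))+(3+(((6+4)*(b*6))+9))) -> (((7*(10+(b+9)))+(((y+3)+(4+y))+y))+(3+((10*(b*6))+9)))
Fixed point: (((7*(10+(b+9)))+(((y+3)+(4+y))+y))+(3+((10*(b*6))+9)))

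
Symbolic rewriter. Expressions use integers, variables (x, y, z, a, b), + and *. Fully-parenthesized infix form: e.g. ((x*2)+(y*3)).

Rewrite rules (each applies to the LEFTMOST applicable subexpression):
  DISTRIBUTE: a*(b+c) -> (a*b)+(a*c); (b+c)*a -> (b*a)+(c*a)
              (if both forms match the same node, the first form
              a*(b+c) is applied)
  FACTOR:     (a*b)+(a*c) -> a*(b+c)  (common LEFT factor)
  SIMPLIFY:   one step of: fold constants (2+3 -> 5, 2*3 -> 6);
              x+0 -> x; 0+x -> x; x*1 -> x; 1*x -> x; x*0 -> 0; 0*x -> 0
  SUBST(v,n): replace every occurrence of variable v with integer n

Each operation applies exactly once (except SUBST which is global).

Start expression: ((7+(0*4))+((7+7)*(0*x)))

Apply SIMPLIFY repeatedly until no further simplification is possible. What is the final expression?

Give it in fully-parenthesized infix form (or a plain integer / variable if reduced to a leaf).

Start: ((7+(0*4))+((7+7)*(0*x)))
Step 1: at LR: (0*4) -> 0; overall: ((7+(0*4))+((7+7)*(0*x))) -> ((7+0)+((7+7)*(0*x)))
Step 2: at L: (7+0) -> 7; overall: ((7+0)+((7+7)*(0*x))) -> (7+((7+7)*(0*x)))
Step 3: at RL: (7+7) -> 14; overall: (7+((7+7)*(0*x))) -> (7+(14*(0*x)))
Step 4: at RR: (0*x) -> 0; overall: (7+(14*(0*x))) -> (7+(14*0))
Step 5: at R: (14*0) -> 0; overall: (7+(14*0)) -> (7+0)
Step 6: at root: (7+0) -> 7; overall: (7+0) -> 7
Fixed point: 7

Answer: 7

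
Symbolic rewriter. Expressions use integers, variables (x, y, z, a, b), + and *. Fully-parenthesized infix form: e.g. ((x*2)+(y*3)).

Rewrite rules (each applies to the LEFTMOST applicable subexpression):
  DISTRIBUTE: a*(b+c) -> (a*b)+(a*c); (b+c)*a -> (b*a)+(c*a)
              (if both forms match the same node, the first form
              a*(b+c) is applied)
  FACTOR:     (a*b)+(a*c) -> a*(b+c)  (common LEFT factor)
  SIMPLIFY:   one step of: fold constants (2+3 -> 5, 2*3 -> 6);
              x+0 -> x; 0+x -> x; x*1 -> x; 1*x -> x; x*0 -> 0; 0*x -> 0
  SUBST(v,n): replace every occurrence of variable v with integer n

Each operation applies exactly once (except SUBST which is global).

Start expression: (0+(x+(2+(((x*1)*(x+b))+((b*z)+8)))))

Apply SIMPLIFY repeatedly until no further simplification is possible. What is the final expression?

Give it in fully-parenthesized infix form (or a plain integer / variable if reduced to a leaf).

Start: (0+(x+(2+(((x*1)*(x+b))+((b*z)+8)))))
Step 1: at root: (0+(x+(2+(((x*1)*(x+b))+((b*z)+8))))) -> (x+(2+(((x*1)*(x+b))+((b*z)+8)))); overall: (0+(x+(2+(((x*1)*(x+b))+((b*z)+8))))) -> (x+(2+(((x*1)*(x+b))+((b*z)+8))))
Step 2: at RRLL: (x*1) -> x; overall: (x+(2+(((x*1)*(x+b))+((b*z)+8)))) -> (x+(2+((x*(x+b))+((b*z)+8))))
Fixed point: (x+(2+((x*(x+b))+((b*z)+8))))

Answer: (x+(2+((x*(x+b))+((b*z)+8))))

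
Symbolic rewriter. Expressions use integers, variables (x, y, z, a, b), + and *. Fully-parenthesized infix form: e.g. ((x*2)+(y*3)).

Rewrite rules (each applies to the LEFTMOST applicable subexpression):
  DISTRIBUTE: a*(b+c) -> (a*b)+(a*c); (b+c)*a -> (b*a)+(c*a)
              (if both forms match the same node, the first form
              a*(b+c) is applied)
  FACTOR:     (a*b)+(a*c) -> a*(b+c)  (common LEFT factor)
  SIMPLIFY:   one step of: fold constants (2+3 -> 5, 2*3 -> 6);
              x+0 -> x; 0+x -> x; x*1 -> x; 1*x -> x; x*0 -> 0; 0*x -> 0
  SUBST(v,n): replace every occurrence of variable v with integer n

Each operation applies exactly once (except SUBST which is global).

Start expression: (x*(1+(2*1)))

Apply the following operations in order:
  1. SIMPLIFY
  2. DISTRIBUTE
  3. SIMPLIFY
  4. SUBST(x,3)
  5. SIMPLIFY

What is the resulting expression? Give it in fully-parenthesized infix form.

Answer: (3+6)

Derivation:
Start: (x*(1+(2*1)))
Apply SIMPLIFY at RR (target: (2*1)): (x*(1+(2*1))) -> (x*(1+2))
Apply DISTRIBUTE at root (target: (x*(1+2))): (x*(1+2)) -> ((x*1)+(x*2))
Apply SIMPLIFY at L (target: (x*1)): ((x*1)+(x*2)) -> (x+(x*2))
Apply SUBST(x,3): (x+(x*2)) -> (3+(3*2))
Apply SIMPLIFY at R (target: (3*2)): (3+(3*2)) -> (3+6)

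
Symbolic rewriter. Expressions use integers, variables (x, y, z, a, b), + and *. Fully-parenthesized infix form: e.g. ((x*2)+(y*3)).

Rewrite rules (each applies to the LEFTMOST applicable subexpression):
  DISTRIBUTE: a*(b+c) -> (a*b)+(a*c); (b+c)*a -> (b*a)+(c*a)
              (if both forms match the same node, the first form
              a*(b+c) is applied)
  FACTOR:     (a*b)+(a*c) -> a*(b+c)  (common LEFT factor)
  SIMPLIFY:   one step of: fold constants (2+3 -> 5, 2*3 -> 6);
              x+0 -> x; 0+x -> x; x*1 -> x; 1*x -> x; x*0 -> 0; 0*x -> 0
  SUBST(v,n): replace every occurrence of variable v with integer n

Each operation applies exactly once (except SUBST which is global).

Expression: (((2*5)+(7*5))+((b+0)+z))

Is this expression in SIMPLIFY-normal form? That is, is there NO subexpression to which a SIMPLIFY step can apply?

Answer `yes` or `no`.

Expression: (((2*5)+(7*5))+((b+0)+z))
Scanning for simplifiable subexpressions (pre-order)...
  at root: (((2*5)+(7*5))+((b+0)+z)) (not simplifiable)
  at L: ((2*5)+(7*5)) (not simplifiable)
  at LL: (2*5) (SIMPLIFIABLE)
  at LR: (7*5) (SIMPLIFIABLE)
  at R: ((b+0)+z) (not simplifiable)
  at RL: (b+0) (SIMPLIFIABLE)
Found simplifiable subexpr at path LL: (2*5)
One SIMPLIFY step would give: ((10+(7*5))+((b+0)+z))
-> NOT in normal form.

Answer: no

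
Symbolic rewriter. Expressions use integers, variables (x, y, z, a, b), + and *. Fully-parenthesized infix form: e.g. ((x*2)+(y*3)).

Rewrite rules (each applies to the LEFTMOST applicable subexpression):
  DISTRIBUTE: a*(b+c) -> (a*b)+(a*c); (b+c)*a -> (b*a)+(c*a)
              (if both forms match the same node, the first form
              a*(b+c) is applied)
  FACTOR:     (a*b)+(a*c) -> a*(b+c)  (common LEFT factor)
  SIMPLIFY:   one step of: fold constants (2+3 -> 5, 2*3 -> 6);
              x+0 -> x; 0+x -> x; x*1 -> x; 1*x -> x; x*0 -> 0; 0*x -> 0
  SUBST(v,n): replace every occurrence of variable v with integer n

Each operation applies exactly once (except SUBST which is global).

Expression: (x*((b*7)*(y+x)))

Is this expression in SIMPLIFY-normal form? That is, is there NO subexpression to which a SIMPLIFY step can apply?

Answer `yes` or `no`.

Expression: (x*((b*7)*(y+x)))
Scanning for simplifiable subexpressions (pre-order)...
  at root: (x*((b*7)*(y+x))) (not simplifiable)
  at R: ((b*7)*(y+x)) (not simplifiable)
  at RL: (b*7) (not simplifiable)
  at RR: (y+x) (not simplifiable)
Result: no simplifiable subexpression found -> normal form.

Answer: yes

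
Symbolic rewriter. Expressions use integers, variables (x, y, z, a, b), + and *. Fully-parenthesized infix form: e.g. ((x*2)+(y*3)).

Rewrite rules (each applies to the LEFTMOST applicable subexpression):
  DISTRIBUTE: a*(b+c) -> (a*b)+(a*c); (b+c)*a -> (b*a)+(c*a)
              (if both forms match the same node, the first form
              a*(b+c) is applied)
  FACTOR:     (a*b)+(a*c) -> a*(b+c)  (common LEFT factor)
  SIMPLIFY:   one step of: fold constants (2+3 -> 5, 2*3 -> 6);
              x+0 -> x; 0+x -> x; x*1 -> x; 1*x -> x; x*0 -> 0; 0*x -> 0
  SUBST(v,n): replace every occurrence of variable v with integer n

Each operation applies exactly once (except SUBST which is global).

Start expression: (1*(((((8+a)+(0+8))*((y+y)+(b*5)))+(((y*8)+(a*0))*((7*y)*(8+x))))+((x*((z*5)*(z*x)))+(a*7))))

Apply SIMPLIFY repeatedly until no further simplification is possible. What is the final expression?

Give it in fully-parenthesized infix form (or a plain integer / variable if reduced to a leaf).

Answer: (((((8+a)+8)*((y+y)+(b*5)))+((y*8)*((7*y)*(8+x))))+((x*((z*5)*(z*x)))+(a*7)))

Derivation:
Start: (1*(((((8+a)+(0+8))*((y+y)+(b*5)))+(((y*8)+(a*0))*((7*y)*(8+x))))+((x*((z*5)*(z*x)))+(a*7))))
Step 1: at root: (1*(((((8+a)+(0+8))*((y+y)+(b*5)))+(((y*8)+(a*0))*((7*y)*(8+x))))+((x*((z*5)*(z*x)))+(a*7)))) -> (((((8+a)+(0+8))*((y+y)+(b*5)))+(((y*8)+(a*0))*((7*y)*(8+x))))+((x*((z*5)*(z*x)))+(a*7))); overall: (1*(((((8+a)+(0+8))*((y+y)+(b*5)))+(((y*8)+(a*0))*((7*y)*(8+x))))+((x*((z*5)*(z*x)))+(a*7)))) -> (((((8+a)+(0+8))*((y+y)+(b*5)))+(((y*8)+(a*0))*((7*y)*(8+x))))+((x*((z*5)*(z*x)))+(a*7)))
Step 2: at LLLR: (0+8) -> 8; overall: (((((8+a)+(0+8))*((y+y)+(b*5)))+(((y*8)+(a*0))*((7*y)*(8+x))))+((x*((z*5)*(z*x)))+(a*7))) -> (((((8+a)+8)*((y+y)+(b*5)))+(((y*8)+(a*0))*((7*y)*(8+x))))+((x*((z*5)*(z*x)))+(a*7)))
Step 3: at LRLR: (a*0) -> 0; overall: (((((8+a)+8)*((y+y)+(b*5)))+(((y*8)+(a*0))*((7*y)*(8+x))))+((x*((z*5)*(z*x)))+(a*7))) -> (((((8+a)+8)*((y+y)+(b*5)))+(((y*8)+0)*((7*y)*(8+x))))+((x*((z*5)*(z*x)))+(a*7)))
Step 4: at LRL: ((y*8)+0) -> (y*8); overall: (((((8+a)+8)*((y+y)+(b*5)))+(((y*8)+0)*((7*y)*(8+x))))+((x*((z*5)*(z*x)))+(a*7))) -> (((((8+a)+8)*((y+y)+(b*5)))+((y*8)*((7*y)*(8+x))))+((x*((z*5)*(z*x)))+(a*7)))
Fixed point: (((((8+a)+8)*((y+y)+(b*5)))+((y*8)*((7*y)*(8+x))))+((x*((z*5)*(z*x)))+(a*7)))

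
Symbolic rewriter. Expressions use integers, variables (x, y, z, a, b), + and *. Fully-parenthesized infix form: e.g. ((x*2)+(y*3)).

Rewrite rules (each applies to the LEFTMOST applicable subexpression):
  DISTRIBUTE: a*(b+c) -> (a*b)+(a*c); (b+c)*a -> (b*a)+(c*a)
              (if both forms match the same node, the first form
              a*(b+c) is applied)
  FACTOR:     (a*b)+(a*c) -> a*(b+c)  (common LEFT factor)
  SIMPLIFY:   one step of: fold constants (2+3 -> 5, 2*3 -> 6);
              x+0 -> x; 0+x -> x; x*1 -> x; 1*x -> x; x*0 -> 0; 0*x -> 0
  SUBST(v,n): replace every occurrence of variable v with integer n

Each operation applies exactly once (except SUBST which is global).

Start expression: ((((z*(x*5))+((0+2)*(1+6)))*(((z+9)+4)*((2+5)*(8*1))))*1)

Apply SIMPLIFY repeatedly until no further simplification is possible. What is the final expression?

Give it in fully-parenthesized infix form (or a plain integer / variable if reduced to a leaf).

Start: ((((z*(x*5))+((0+2)*(1+6)))*(((z+9)+4)*((2+5)*(8*1))))*1)
Step 1: at root: ((((z*(x*5))+((0+2)*(1+6)))*(((z+9)+4)*((2+5)*(8*1))))*1) -> (((z*(x*5))+((0+2)*(1+6)))*(((z+9)+4)*((2+5)*(8*1)))); overall: ((((z*(x*5))+((0+2)*(1+6)))*(((z+9)+4)*((2+5)*(8*1))))*1) -> (((z*(x*5))+((0+2)*(1+6)))*(((z+9)+4)*((2+5)*(8*1))))
Step 2: at LRL: (0+2) -> 2; overall: (((z*(x*5))+((0+2)*(1+6)))*(((z+9)+4)*((2+5)*(8*1)))) -> (((z*(x*5))+(2*(1+6)))*(((z+9)+4)*((2+5)*(8*1))))
Step 3: at LRR: (1+6) -> 7; overall: (((z*(x*5))+(2*(1+6)))*(((z+9)+4)*((2+5)*(8*1)))) -> (((z*(x*5))+(2*7))*(((z+9)+4)*((2+5)*(8*1))))
Step 4: at LR: (2*7) -> 14; overall: (((z*(x*5))+(2*7))*(((z+9)+4)*((2+5)*(8*1)))) -> (((z*(x*5))+14)*(((z+9)+4)*((2+5)*(8*1))))
Step 5: at RRL: (2+5) -> 7; overall: (((z*(x*5))+14)*(((z+9)+4)*((2+5)*(8*1)))) -> (((z*(x*5))+14)*(((z+9)+4)*(7*(8*1))))
Step 6: at RRR: (8*1) -> 8; overall: (((z*(x*5))+14)*(((z+9)+4)*(7*(8*1)))) -> (((z*(x*5))+14)*(((z+9)+4)*(7*8)))
Step 7: at RR: (7*8) -> 56; overall: (((z*(x*5))+14)*(((z+9)+4)*(7*8))) -> (((z*(x*5))+14)*(((z+9)+4)*56))
Fixed point: (((z*(x*5))+14)*(((z+9)+4)*56))

Answer: (((z*(x*5))+14)*(((z+9)+4)*56))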